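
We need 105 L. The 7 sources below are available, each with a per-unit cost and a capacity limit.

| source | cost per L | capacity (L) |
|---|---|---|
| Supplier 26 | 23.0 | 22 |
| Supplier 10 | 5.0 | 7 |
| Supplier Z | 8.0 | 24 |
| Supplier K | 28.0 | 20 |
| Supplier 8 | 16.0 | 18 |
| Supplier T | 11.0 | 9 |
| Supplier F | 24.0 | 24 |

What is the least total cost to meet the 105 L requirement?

Cheapest first:
Supplier 10 at 5.0: take all 7 L → 98 still needed.
Supplier Z (8.0): use full 24 → 74 L to go.
Supplier T (11.0): use full 9 → 65 L to go.
Supplier 8 (16.0): use full 18 → 47 L to go.
Supplier 26 (23.0): use full 22 → 25 L to go.
Take 24 from Supplier F at 24.0 → need 1 more.
Take 1 from Supplier K at 28.0 to finish.
Cost = 7×5.0 + 24×8.0 + 9×11.0 + 18×16.0 + 22×23.0 + 24×24.0 + 1×28.0 = 1724.

1724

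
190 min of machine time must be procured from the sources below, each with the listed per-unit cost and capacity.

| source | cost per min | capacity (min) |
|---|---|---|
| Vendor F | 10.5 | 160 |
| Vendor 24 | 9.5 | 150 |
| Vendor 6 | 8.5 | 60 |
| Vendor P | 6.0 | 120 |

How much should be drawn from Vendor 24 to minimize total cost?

Cheapest first:
Vendor P at 6.0: take all 120 min ; 70 still needed.
Vendor 6 (8.5): use full 60 ; 10 min to go.
Take 10 from Vendor 24 at 9.5 to finish.
Vendor F: unused.

10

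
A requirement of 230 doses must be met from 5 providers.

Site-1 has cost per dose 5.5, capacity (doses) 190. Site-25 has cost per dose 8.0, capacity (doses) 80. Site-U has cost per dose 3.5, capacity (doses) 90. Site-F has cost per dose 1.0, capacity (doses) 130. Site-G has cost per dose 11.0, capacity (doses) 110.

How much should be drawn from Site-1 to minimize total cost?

Cheapest first:
Take 130 from Site-F at 1.0 → need 100 more.
Site-U at 3.5: take all 90 doses → 10 still needed.
Take 10 from Site-1 at 5.5 to finish.
Site-25, Site-G: unused.

10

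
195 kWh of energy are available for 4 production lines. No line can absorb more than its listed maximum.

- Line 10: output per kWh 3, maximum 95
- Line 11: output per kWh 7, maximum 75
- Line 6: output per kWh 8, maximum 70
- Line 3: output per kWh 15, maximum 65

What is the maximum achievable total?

Order the production lines by output per kWh: Line 3 15 > Line 6 8 > Line 11 7 > Line 10 3.
Line 3 takes 65 to reach its cap of 65 → 130 left.
Give Line 6 70 to hit its cap of 70 → 60 left.
Only 60 left; Line 11 takes them to reach 60.
Total = 7×60 + 8×70 + 15×65 = 1955.

1955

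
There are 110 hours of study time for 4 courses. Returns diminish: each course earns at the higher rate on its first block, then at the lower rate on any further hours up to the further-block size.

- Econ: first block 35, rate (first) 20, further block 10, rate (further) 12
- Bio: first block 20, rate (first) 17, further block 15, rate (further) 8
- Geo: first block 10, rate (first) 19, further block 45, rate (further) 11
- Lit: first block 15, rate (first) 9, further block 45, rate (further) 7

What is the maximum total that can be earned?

1735

Treat each block as its own option and order by rate: Econ/tier1 20 > Geo/tier1 19 > Bio/tier1 17 > Econ/tier2 12 > Geo/tier2 11 > Lit/tier1 9 > Bio/tier2 8 > Lit/tier2 7.
Fill Econ tier1 block (35 at 20) ; 75 left.
Geo/tier1 (19): +10 ; 65 left.
Bio/tier1 (17): +20 ; 45 left.
Econ tier2 at 12: fill all 10 ; 35 left.
Geo/tier2: +35 of 45 at 11; pool empty.
Total = 20×35 + 19×10 + 17×20 + 12×10 + 11×35 = 1735.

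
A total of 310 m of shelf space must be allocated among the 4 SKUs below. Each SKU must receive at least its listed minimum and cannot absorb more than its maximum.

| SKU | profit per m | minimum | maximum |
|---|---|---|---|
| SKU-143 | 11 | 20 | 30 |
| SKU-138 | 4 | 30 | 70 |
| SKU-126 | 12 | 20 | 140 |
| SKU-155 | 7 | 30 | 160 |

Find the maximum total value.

2900

Meeting every minimum uses 20+30+20+30 = 100 m, leaving 210.
Rank by profit per m: SKU-126 12 > SKU-143 11 > SKU-155 7 > SKU-138 4.
SKU-126 takes 120 more to reach its cap of 140 — 90 left.
SKU-143 takes 10 more to reach its cap of 30 — 80 left.
Only 80 left; SKU-155 takes them to reach 110.
Total = 11×30 + 4×30 + 12×140 + 7×110 = 2900.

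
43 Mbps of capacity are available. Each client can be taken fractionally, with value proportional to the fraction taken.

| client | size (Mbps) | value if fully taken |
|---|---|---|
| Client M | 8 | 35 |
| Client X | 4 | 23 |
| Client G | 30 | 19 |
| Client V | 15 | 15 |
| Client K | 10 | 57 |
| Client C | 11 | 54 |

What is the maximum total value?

Best value per unit of size first: Client X 23/4≈5.75, Client K 57/10≈5.7, Client C 54/11≈4.91, Client M 35/8≈4.38, Client V 15/15≈1, Client G 19/30≈0.633.
All 4 Mbps of Client X fit (value 23) — 39 remain.
Take all of Client K (10 Mbps, value 57) — 29 Mbps left.
All 11 Mbps of Client C fit (value 54) — 18 remain.
Take all of Client M (8 Mbps, value 35) — 10 Mbps left.
Only 10 Mbps remain; take 10/15 of Client V for value 15×10/15 = 10.
Total value = 179.

179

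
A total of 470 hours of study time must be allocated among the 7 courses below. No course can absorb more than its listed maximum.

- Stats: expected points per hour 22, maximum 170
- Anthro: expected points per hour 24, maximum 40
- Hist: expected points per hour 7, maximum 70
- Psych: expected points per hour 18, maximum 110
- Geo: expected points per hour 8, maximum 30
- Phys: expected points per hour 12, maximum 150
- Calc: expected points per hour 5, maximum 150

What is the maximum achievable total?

8480

Rank by expected points per hour: Anthro 24 > Stats 22 > Psych 18 > Phys 12 > Geo 8 > Hist 7 > Calc 5.
Anthro: +40 to 40 (cap) — 430 left.
Stats takes 170 to reach its cap of 170 — 260 left.
Psych takes 110 to reach its cap of 110 — 150 left.
Give Phys 150 to hit its cap of 150 — 0 left.
Total = 22×170 + 24×40 + 18×110 + 12×150 = 8480.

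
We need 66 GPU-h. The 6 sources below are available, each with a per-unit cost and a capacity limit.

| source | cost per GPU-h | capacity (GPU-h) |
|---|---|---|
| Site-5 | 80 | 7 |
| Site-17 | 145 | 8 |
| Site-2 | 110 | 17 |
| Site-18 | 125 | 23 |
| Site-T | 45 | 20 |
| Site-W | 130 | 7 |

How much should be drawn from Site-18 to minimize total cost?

22

Use sources in increasing cost order.
Site-T (45): use full 20 ; 46 GPU-h to go.
Take 7 from Site-5 at 80 ; need 39 more.
Site-2 at 110: take all 17 GPU-h ; 22 still needed.
Site-18 (125): take the remaining 22 ; done.
Site-W, Site-17: unused.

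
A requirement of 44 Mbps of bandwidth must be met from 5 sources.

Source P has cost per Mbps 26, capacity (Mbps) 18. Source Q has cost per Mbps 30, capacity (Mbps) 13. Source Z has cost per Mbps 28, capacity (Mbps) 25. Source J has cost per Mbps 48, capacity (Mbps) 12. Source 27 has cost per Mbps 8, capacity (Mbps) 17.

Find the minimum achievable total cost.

856

Cheapest first:
Source 27 (8): use full 17 ; 27 Mbps to go.
Source P at 26: take all 18 Mbps ; 9 still needed.
Source Z at 28: take 9 of its 25 ; requirement met.
Source Q, Source J: unused.
Cost = 17×8 + 18×26 + 9×28 = 856.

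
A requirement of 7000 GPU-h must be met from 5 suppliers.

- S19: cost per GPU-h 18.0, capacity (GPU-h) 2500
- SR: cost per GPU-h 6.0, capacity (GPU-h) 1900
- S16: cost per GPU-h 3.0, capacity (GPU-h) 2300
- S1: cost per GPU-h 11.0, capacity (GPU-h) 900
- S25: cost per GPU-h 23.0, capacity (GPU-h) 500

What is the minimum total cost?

62400

Cheapest first:
S16 (3.0): use full 2300 → 4700 GPU-h to go.
SR (6.0): use full 1900 → 2800 GPU-h to go.
S1 at 11.0: take all 900 GPU-h → 1900 still needed.
S19 at 18.0: take 1900 of its 2500 → requirement met.
S25: unused.
Cost = 2300×3.0 + 1900×6.0 + 900×11.0 + 1900×18.0 = 62400.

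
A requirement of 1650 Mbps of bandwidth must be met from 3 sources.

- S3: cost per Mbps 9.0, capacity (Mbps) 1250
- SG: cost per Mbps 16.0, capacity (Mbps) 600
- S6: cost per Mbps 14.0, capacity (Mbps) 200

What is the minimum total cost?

Use sources in increasing cost order.
S3 at 9.0: take all 1250 Mbps → 400 still needed.
S6 at 14.0: take all 200 Mbps → 200 still needed.
SG at 16.0: take 200 of its 600 → requirement met.
Cost = 1250×9.0 + 200×14.0 + 200×16.0 = 17250.

17250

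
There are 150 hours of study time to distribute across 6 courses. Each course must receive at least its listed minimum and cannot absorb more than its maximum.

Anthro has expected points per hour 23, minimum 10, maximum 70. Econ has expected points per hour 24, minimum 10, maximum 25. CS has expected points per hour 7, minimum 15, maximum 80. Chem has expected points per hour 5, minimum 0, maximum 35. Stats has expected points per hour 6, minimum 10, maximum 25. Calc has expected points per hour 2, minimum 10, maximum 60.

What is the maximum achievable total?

Meeting every minimum uses 10+10+15+0+10+10 = 55 hours, leaving 95.
Highest expected points per hour first: Econ 24 > Anthro 23 > CS 7 > Stats 6 > Chem 5 > Calc 2.
Econ takes 15 more to reach its cap of 25 → 80 left.
Give Anthro 60 more to hit its cap of 70 → 20 left.
Only 20 left; CS takes them to reach 35.
Total = 23×70 + 24×25 + 7×35 + 6×10 + 2×10 = 2535.

2535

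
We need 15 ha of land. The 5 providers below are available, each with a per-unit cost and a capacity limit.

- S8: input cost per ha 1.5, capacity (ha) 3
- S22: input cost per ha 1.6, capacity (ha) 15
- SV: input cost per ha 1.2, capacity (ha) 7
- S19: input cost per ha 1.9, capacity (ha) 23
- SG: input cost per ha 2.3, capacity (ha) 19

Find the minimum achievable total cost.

20.9

Use providers in increasing cost order.
SV at 1.2: take all 7 ha ; 8 still needed.
S8 at 1.5: take all 3 ha ; 5 still needed.
S22 (1.6): take the remaining 5 ; done.
S19, SG: unused.
Cost = 7×1.2 + 3×1.5 + 5×1.6 = 20.9.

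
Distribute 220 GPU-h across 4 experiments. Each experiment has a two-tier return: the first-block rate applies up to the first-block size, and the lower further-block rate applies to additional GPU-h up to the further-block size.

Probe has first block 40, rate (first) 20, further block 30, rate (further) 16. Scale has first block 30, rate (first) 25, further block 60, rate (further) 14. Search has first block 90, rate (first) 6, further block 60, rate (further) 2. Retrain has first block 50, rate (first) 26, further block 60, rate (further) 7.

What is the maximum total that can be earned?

4240

Treat each block as its own option and order by rate: Retrain/tier1 26 > Scale/tier1 25 > Probe/tier1 20 > Probe/tier2 16 > Scale/tier2 14 > Retrain/tier2 7 > Search/tier1 6 > Search/tier2 2.
Fill Retrain tier1 block (50 at 26) ; 170 left.
Scale/tier1 (25): +30 ; 140 left.
Probe/tier1 (20): +40 ; 100 left.
Probe/tier2 (16): +30 ; 70 left.
Scale/tier2 (14): +60 ; 10 left.
Retrain/tier2: +10 of 60 at 7; pool empty.
Total = 26×50 + 25×30 + 20×40 + 16×30 + 14×60 + 7×10 = 4240.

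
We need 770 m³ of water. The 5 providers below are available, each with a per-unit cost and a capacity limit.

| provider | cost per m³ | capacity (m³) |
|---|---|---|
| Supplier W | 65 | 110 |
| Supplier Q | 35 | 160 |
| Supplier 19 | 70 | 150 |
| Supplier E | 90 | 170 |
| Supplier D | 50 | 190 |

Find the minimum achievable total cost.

Cheapest first:
Supplier Q at 35: take all 160 m³ — 610 still needed.
Supplier D at 50: take all 190 m³ — 420 still needed.
Supplier W (65): use full 110 — 310 m³ to go.
Supplier 19 at 70: take all 150 m³ — 160 still needed.
Supplier E at 90: take 160 of its 170 — requirement met.
Cost = 160×35 + 190×50 + 110×65 + 150×70 + 160×90 = 47150.

47150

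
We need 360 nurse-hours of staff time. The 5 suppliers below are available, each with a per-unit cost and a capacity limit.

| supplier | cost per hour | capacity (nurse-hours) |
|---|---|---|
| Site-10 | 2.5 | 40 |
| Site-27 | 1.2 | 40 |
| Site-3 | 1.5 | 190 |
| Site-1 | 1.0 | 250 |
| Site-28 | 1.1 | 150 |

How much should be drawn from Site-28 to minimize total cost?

110

Cheapest first:
Take 250 from Site-1 at 1.0 — need 110 more.
Take 110 from Site-28 at 1.1 to finish.
Site-27, Site-3, Site-10: unused.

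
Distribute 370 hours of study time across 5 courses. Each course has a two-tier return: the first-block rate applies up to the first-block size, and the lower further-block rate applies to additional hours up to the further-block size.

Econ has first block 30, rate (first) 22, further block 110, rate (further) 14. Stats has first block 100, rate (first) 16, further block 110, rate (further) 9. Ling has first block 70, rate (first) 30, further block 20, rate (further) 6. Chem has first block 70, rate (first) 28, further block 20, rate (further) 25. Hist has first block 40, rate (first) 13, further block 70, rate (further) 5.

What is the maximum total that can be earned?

Treat each block as its own option and order by rate: Ling/T1 30 > Chem/T1 28 > Chem/T2 25 > Econ/T1 22 > Stats/T1 16 > Econ/T2 14 > Hist/T1 13 > Stats/T2 9 > Ling/T2 6 > Hist/T2 5.
Ling/T1 (30): +70 → 300 left.
Chem/T1 (28): +70 → 230 left.
Chem T2 at 25: fill all 20 → 210 left.
Econ/T1 (22): +30 → 180 left.
Stats/T1 (16): +100 → 80 left.
Econ/T2: +80 of 110 at 14; pool empty.
Total = 30×70 + 28×70 + 25×20 + 22×30 + 16×100 + 14×80 = 7940.

7940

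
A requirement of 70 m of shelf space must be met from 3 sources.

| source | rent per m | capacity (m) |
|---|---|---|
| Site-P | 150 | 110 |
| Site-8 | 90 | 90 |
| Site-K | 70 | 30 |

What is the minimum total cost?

Cheapest first:
Site-K at 70: take all 30 m → 40 still needed.
Take 40 from Site-8 at 90 to finish.
Site-P: unused.
Cost = 30×70 + 40×90 = 5700.

5700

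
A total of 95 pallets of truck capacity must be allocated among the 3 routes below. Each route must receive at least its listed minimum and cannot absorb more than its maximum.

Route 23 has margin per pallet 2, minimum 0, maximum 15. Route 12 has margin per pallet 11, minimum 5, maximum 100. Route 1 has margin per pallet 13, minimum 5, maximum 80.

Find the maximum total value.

1205

Meeting every minimum uses 0+5+5 = 10 pallets, leaving 85.
Highest margin per pallet first: Route 1 13 > Route 12 11 > Route 23 2.
Route 1: +75 to 80 (cap) ; 10 left.
Only 10 left; Route 12 takes them to reach 15.
Total = 11×15 + 13×80 = 1205.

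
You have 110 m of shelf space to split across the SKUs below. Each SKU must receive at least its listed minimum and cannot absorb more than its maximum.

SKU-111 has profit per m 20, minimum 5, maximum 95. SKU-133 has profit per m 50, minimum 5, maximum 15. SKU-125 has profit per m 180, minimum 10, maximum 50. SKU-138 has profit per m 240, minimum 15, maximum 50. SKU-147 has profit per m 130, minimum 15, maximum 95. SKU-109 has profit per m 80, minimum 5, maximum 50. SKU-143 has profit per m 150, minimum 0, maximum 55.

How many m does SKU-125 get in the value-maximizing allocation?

30

Meeting every minimum uses 5+5+10+15+15+5+0 = 55 m, leaving 55.
Order the SKUs by profit per m: SKU-138 240 > SKU-125 180 > SKU-143 150 > SKU-147 130 > SKU-109 80 > SKU-133 50 > SKU-111 20.
SKU-138 takes 35 more to reach its cap of 50 ; 20 left.
Only 20 left; SKU-125 takes them to reach 30.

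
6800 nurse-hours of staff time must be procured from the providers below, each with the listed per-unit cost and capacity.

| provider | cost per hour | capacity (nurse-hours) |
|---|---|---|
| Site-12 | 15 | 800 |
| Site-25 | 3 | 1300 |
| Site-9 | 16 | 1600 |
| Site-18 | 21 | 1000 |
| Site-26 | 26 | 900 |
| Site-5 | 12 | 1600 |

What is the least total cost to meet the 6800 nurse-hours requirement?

94700

Cheapest first:
Take 1300 from Site-25 at 3 — need 5500 more.
Site-5 (12): use full 1600 — 3900 nurse-hours to go.
Take 800 from Site-12 at 15 — need 3100 more.
Site-9 (16): use full 1600 — 1500 nurse-hours to go.
Take 1000 from Site-18 at 21 — need 500 more.
Site-26 (26): take the remaining 500 — done.
Cost = 1300×3 + 1600×12 + 800×15 + 1600×16 + 1000×21 + 500×26 = 94700.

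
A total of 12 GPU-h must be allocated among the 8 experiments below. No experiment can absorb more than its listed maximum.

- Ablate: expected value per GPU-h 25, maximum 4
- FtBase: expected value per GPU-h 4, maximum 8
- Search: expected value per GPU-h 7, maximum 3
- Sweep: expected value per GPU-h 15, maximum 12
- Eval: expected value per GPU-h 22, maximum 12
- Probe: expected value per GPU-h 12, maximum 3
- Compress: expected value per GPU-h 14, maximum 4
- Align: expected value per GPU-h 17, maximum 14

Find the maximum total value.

276

Highest expected value per GPU-h first: Ablate 25 > Eval 22 > Align 17 > Sweep 15 > Compress 14 > Probe 12 > Search 7 > FtBase 4.
Give Ablate 4 to hit its cap of 4 → 8 left.
Eval: +8 (room for 12) → 8. Pool exhausted.
Total = 25×4 + 22×8 = 276.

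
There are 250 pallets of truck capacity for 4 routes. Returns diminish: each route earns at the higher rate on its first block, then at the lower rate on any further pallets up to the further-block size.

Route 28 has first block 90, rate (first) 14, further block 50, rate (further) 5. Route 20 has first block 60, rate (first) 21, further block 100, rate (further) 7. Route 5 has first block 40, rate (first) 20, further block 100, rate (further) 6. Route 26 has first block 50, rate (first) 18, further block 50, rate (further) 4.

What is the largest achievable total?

Order all 8 blocks by rate: Route 20/tier1 21 > Route 5/tier1 20 > Route 26/tier1 18 > Route 28/tier1 14 > Route 20/tier2 7 > Route 5/tier2 6 > Route 28/tier2 5 > Route 26/tier2 4.
Fill Route 20 tier1 block (60 at 21) ; 190 left.
Fill Route 5 tier1 block (40 at 20) ; 150 left.
Fill Route 26 tier1 block (50 at 18) ; 100 left.
Route 28/tier1 (14): +90 ; 10 left.
Route 20/tier2: +10 of 100 at 7; pool empty.
Total = 21×60 + 20×40 + 18×50 + 14×90 + 7×10 = 4290.

4290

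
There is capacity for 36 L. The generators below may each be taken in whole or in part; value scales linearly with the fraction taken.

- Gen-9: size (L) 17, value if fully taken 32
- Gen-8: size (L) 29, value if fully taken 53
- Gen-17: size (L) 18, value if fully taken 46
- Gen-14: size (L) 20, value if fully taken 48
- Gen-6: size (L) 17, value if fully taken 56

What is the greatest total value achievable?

104.4

Rank by value-to-size ratio: Gen-6 56/17≈3.29, Gen-17 46/18≈2.56, Gen-14 48/20≈2.4, Gen-9 32/17≈1.88, Gen-8 53/29≈1.83.
Take all of Gen-6 (17 L, value 56) ; 19 L left.
Gen-17: take in full, 18 L for value 46 ; 1 left.
Fill the last 1 L with part of Gen-14: 1/20 of it earns 2.4.
Total value = 104.4.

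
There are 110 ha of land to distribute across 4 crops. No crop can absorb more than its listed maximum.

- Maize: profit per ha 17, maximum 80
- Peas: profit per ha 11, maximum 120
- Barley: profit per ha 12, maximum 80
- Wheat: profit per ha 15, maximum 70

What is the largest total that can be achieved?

1810

Highest profit per ha first: Maize 17 > Wheat 15 > Barley 12 > Peas 11.
Maize: +80 to 80 (cap) — 30 left.
Wheat has room for 70 but only 30 remain, so it gets 30.
Total = 17×80 + 15×30 = 1810.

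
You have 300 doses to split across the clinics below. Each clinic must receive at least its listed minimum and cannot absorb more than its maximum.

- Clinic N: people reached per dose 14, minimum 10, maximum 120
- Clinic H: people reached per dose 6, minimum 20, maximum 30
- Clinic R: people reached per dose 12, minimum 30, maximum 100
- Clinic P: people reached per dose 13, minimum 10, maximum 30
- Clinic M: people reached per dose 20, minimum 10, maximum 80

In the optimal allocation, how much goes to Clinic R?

Meeting every minimum uses 10+20+30+10+10 = 80 doses, leaving 220.
Rank by people reached per dose: Clinic M 20 > Clinic N 14 > Clinic P 13 > Clinic R 12 > Clinic H 6.
Clinic M takes 70 more to reach its cap of 80 — 150 left.
Clinic N: +110 to 120 (cap) — 40 left.
Clinic P: +20 to 30 (cap) — 20 left.
Clinic R: +20 (room for 70) → 50. Pool exhausted.

50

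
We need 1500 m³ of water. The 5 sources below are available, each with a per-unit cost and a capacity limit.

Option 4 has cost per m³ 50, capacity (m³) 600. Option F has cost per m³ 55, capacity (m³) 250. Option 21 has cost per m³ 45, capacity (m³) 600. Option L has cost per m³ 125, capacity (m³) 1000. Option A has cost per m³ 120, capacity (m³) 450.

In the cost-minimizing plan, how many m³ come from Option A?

50

Cheapest first:
Option 21 at 45: take all 600 m³ ; 900 still needed.
Option 4 (50): use full 600 ; 300 m³ to go.
Option F at 55: take all 250 m³ ; 50 still needed.
Option A at 120: take 50 of its 450 ; requirement met.
Option L: unused.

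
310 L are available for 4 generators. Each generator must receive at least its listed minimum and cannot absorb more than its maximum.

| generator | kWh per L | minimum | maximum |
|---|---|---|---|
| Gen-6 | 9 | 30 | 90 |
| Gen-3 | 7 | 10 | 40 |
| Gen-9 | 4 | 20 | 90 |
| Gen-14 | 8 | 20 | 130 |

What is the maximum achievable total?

2330

Meeting every minimum uses 30+10+20+20 = 80 L, leaving 230.
Rank by kWh per L: Gen-6 9 > Gen-14 8 > Gen-3 7 > Gen-9 4.
Gen-6: +60 to 90 (cap) ; 170 left.
Gen-14 takes 110 more to reach its cap of 130 ; 60 left.
Gen-3 takes 30 more to reach its cap of 40 ; 30 left.
Only 30 left; Gen-9 takes them to reach 50.
Total = 9×90 + 7×40 + 4×50 + 8×130 = 2330.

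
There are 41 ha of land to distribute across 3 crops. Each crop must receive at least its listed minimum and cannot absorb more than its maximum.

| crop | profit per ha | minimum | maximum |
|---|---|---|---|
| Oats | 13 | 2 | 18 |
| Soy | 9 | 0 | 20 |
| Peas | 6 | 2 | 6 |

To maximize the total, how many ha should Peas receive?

Meeting every minimum uses 2+0+2 = 4 ha, leaving 37.
Highest profit per ha first: Oats 13 > Soy 9 > Peas 6.
Give Oats 16 more to hit its cap of 18 — 21 left.
Soy takes 20 more to reach its cap of 20 — 1 left.
Peas: +1 (room for 4) → 3. Pool exhausted.

3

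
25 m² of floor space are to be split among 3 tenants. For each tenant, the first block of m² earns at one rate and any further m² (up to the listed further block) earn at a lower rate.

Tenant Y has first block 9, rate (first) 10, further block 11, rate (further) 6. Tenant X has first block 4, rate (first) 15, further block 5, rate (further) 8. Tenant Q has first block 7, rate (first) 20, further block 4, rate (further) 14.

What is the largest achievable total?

354

Rank every tier by rate: Tenant Q/T1 20 > Tenant X/T1 15 > Tenant Q/T2 14 > Tenant Y/T1 10 > Tenant X/T2 8 > Tenant Y/T2 6.
Fill Tenant Q T1 block (7 at 20) ; 18 left.
Tenant X T1 at 15: fill all 4 ; 14 left.
Tenant Q T2 at 14: fill all 4 ; 10 left.
Tenant Y/T1 (10): +9 ; 1 left.
Tenant X T2 at 8: only 1 left, fill 1.
Total = 20×7 + 15×4 + 14×4 + 10×9 + 8×1 = 354.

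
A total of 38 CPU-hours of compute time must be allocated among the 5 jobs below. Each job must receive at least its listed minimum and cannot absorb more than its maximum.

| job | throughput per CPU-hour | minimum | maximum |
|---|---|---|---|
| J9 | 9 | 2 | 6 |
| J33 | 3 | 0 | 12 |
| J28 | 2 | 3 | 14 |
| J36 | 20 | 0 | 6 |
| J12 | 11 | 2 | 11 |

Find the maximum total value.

Meeting every minimum uses 2+0+3+0+2 = 7 CPU-hours, leaving 31.
Order the jobs by throughput per CPU-hour: J36 20 > J12 11 > J9 9 > J33 3 > J28 2.
J36: +6 to 6 (cap) ; 25 left.
J12 takes 9 more to reach its cap of 11 ; 16 left.
Give J9 4 more to hit its cap of 6 ; 12 left.
Give J33 12 more to hit its cap of 12 ; 0 left.
Total = 9×6 + 3×12 + 2×3 + 20×6 + 11×11 = 337.

337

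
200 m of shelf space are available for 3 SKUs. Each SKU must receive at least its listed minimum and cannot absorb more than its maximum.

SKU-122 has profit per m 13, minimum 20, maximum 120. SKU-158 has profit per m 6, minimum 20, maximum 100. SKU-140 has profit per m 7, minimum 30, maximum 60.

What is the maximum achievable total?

2100

Meeting every minimum uses 20+20+30 = 70 m, leaving 130.
Rank by profit per m: SKU-122 13 > SKU-140 7 > SKU-158 6.
SKU-122 takes 100 more to reach its cap of 120 — 30 left.
SKU-140: +30 to 60 (cap) — 0 left.
Total = 13×120 + 6×20 + 7×60 = 2100.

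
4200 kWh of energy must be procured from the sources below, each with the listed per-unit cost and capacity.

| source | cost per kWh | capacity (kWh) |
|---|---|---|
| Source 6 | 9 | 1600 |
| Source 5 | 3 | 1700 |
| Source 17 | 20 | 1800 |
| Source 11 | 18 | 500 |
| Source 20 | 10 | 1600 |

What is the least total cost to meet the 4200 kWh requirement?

28500

Fill from the cheapest source first.
Take 1700 from Source 5 at 3 ; need 2500 more.
Source 6 at 9: take all 1600 kWh ; 900 still needed.
Source 20 at 10: take 900 of its 1600 ; requirement met.
Source 11, Source 17: unused.
Cost = 1700×3 + 1600×9 + 900×10 = 28500.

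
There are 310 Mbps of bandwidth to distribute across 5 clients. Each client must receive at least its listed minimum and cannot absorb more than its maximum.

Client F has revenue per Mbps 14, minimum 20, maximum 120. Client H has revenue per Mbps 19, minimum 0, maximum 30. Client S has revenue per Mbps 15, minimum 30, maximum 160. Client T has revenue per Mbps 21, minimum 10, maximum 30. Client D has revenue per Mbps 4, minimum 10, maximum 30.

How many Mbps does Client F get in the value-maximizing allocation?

Meeting every minimum uses 20+0+30+10+10 = 70 Mbps, leaving 240.
Highest revenue per Mbps first: Client T 21 > Client H 19 > Client S 15 > Client F 14 > Client D 4.
Give Client T 20 more to hit its cap of 30 ; 220 left.
Client H: +30 to 30 (cap) ; 190 left.
Client S takes 130 more to reach its cap of 160 ; 60 left.
Only 60 left; Client F takes them to reach 80.

80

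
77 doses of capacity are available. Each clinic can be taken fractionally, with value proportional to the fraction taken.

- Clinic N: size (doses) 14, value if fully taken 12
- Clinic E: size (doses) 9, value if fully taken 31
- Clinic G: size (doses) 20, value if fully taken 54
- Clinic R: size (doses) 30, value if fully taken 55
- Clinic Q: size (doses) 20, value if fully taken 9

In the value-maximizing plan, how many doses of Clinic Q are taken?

Sort by value density: Clinic E 31/9≈3.44, Clinic G 54/20≈2.7, Clinic R 55/30≈1.83, Clinic N 12/14≈0.857, Clinic Q 9/20≈0.45.
All 9 doses of Clinic E fit (value 31) ; 68 remain.
All 20 doses of Clinic G fit (value 54) ; 48 remain.
Clinic R: take in full, 30 doses for value 55 ; 18 left.
All 14 doses of Clinic N fit (value 12) ; 4 remain.
4 doses left: a 4/20 share of Clinic Q gives 9×4/20 = 1.8.

4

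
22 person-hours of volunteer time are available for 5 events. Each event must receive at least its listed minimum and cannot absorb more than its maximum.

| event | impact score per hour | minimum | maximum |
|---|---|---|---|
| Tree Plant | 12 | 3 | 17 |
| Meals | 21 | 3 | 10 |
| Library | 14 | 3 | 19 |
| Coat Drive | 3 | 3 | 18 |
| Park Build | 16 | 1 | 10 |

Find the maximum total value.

345

Meeting every minimum uses 3+3+3+3+1 = 13 person-hours, leaving 9.
Order the events by impact score per hour: Meals 21 > Park Build 16 > Library 14 > Tree Plant 12 > Coat Drive 3.
Meals takes 7 more to reach its cap of 10 → 2 left.
Park Build: +2 (room for 9) → 3. Pool exhausted.
Total = 12×3 + 21×10 + 14×3 + 3×3 + 16×3 = 345.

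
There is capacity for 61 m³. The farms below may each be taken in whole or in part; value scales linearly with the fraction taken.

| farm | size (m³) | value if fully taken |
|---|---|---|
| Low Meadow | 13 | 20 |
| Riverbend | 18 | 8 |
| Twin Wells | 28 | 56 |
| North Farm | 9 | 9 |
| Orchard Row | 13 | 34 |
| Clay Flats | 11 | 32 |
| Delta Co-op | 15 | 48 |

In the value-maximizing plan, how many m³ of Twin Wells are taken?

Sort by value density: Delta Co-op 48/15≈3.2, Clay Flats 32/11≈2.91, Orchard Row 34/13≈2.62, Twin Wells 56/28≈2, Low Meadow 20/13≈1.54, North Farm 9/9≈1, Riverbend 8/18≈0.444.
Take all of Delta Co-op (15 m³, value 48) — 46 m³ left.
Clay Flats: take in full, 11 m³ for value 32 — 35 left.
Take all of Orchard Row (13 m³, value 34) — 22 m³ left.
Fill the last 22 m³ with part of Twin Wells: 22/28 of it earns 44.

22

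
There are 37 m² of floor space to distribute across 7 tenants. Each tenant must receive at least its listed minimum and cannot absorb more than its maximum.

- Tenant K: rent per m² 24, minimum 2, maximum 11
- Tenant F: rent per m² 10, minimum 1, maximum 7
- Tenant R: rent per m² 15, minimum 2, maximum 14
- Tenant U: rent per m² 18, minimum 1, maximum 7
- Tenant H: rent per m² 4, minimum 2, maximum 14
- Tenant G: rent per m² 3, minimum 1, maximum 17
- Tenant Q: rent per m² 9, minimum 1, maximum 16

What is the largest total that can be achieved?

Meeting every minimum uses 2+1+2+1+2+1+1 = 10 m², leaving 27.
Rank by rent per m²: Tenant K 24 > Tenant U 18 > Tenant R 15 > Tenant F 10 > Tenant Q 9 > Tenant H 4 > Tenant G 3.
Tenant K takes 9 more to reach its cap of 11 — 18 left.
Tenant U takes 6 more to reach its cap of 7 — 12 left.
Tenant R takes 12 more to reach its cap of 14 — 0 left.
Total = 24×11 + 10×1 + 15×14 + 18×7 + 4×2 + 3×1 + 9×1 = 630.

630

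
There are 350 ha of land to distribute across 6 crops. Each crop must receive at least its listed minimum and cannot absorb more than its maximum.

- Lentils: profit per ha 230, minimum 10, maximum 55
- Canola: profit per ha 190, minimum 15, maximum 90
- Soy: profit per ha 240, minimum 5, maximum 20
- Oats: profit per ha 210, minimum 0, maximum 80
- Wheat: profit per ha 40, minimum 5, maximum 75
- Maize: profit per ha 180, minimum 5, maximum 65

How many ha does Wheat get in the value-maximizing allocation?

Meeting every minimum uses 10+15+5+0+5+5 = 40 ha, leaving 310.
Highest profit per ha first: Soy 240 > Lentils 230 > Oats 210 > Canola 190 > Maize 180 > Wheat 40.
Give Soy 15 more to hit its cap of 20 → 295 left.
Lentils: +45 to 55 (cap) → 250 left.
Give Oats 80 more to hit its cap of 80 → 170 left.
Give Canola 75 more to hit its cap of 90 → 95 left.
Maize takes 60 more to reach its cap of 65 → 35 left.
Wheat: +35 (room for 70) → 40. Pool exhausted.

40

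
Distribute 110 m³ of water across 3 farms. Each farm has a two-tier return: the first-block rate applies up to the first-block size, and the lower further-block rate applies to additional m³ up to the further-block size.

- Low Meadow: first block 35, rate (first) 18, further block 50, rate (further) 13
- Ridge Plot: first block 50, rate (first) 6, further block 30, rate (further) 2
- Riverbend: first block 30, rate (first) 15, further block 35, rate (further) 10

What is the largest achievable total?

1665

Order all 6 blocks by rate: Low Meadow/tier1 18 > Riverbend/tier1 15 > Low Meadow/tier2 13 > Riverbend/tier2 10 > Ridge Plot/tier1 6 > Ridge Plot/tier2 2.
Low Meadow/tier1 (18): +35 ; 75 left.
Riverbend/tier1 (15): +30 ; 45 left.
45 remain; put them into Low Meadow tier2 at 13.
Total = 18×35 + 15×30 + 13×45 = 1665.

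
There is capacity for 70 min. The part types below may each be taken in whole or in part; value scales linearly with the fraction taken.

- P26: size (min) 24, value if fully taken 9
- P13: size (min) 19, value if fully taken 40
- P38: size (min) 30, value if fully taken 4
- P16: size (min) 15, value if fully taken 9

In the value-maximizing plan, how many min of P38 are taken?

12

Sort by value density: P13 40/19≈2.11, P16 9/15≈0.6, P26 9/24≈0.375, P38 4/30≈0.133.
P13: take in full, 19 min for value 40 — 51 left.
Take all of P16 (15 min, value 9) — 36 min left.
P26: take in full, 24 min for value 9 — 12 left.
12 min left: a 12/30 share of P38 gives 4×12/30 = 1.6.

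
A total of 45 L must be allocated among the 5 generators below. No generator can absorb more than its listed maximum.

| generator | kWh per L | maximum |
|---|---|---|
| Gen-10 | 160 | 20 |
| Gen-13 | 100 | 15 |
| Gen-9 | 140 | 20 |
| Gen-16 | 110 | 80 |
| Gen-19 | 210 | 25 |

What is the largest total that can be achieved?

Order the generators by kWh per L: Gen-19 210 > Gen-10 160 > Gen-9 140 > Gen-16 110 > Gen-13 100.
Give Gen-19 25 to hit its cap of 25 — 20 left.
Give Gen-10 20 to hit its cap of 20 — 0 left.
Total = 160×20 + 210×25 = 8450.

8450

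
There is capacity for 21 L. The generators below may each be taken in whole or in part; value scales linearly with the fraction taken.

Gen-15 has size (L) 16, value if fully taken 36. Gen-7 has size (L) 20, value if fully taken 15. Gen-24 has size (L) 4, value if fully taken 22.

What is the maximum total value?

58.75

Best value per unit of size first: Gen-24 22/4≈5.5, Gen-15 36/16≈2.25, Gen-7 15/20≈0.75.
Gen-24: take in full, 4 L for value 22 → 17 left.
Gen-15: take in full, 16 L for value 36 → 1 left.
Fill the last 1 L with part of Gen-7: 1/20 of it earns 0.75.
Total value = 58.75.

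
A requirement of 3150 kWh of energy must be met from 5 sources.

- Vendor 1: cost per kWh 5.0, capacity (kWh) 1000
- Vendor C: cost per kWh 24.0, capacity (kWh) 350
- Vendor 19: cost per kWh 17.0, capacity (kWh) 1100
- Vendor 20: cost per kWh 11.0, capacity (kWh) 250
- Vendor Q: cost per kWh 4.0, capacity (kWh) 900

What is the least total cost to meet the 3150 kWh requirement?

Use sources in increasing cost order.
Take 900 from Vendor Q at 4.0 ; need 2250 more.
Vendor 1 (5.0): use full 1000 ; 1250 kWh to go.
Take 250 from Vendor 20 at 11.0 ; need 1000 more.
Vendor 19 at 17.0: take 1000 of its 1100 ; requirement met.
Vendor C: unused.
Cost = 900×4.0 + 1000×5.0 + 250×11.0 + 1000×17.0 = 28350.

28350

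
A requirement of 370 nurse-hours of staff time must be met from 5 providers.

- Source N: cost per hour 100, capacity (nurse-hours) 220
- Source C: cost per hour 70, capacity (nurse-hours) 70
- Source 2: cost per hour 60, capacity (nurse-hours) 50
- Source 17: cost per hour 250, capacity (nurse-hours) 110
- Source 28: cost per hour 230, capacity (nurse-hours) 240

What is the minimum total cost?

36800

Use providers in increasing cost order.
Take 50 from Source 2 at 60 — need 320 more.
Take 70 from Source C at 70 — need 250 more.
Source N at 100: take all 220 nurse-hours — 30 still needed.
Source 28 at 230: take 30 of its 240 — requirement met.
Source 17: unused.
Cost = 50×60 + 70×70 + 220×100 + 30×230 = 36800.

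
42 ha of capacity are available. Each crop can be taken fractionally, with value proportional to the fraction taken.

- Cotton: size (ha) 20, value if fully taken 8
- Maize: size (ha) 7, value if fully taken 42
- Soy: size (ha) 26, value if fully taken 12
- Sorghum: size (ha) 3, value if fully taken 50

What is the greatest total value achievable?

Sort by value density: Sorghum 50/3≈16.7, Maize 42/7≈6, Soy 12/26≈0.462, Cotton 8/20≈0.4.
Take all of Sorghum (3 ha, value 50) → 39 ha left.
Maize: take in full, 7 ha for value 42 → 32 left.
All 26 ha of Soy fit (value 12) → 6 remain.
Fill the last 6 ha with part of Cotton: 6/20 of it earns 2.4.
Total value = 106.4.

106.4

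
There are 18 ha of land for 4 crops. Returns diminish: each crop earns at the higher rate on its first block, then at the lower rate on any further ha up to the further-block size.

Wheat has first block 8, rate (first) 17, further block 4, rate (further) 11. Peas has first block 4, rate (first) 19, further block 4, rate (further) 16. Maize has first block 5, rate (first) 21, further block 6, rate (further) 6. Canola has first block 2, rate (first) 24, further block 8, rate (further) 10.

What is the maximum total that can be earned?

Treat each block as its own option and order by rate: Canola/tier1 24 > Maize/tier1 21 > Peas/tier1 19 > Wheat/tier1 17 > Peas/tier2 16 > Wheat/tier2 11 > Canola/tier2 10 > Maize/tier2 6.
Canola/tier1 (24): +2 → 16 left.
Maize tier1 at 21: fill all 5 → 11 left.
Peas/tier1 (19): +4 → 7 left.
7 remain; put them into Wheat tier1 at 17.
Total = 24×2 + 21×5 + 19×4 + 17×7 = 348.

348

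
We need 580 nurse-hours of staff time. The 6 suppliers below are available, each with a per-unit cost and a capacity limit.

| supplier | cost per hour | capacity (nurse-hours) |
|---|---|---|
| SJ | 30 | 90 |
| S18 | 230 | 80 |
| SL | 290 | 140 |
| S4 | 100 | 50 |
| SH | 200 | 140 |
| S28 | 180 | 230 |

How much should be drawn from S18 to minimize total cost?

70

Use suppliers in increasing cost order.
SJ (30): use full 90 → 490 nurse-hours to go.
S4 at 100: take all 50 nurse-hours → 440 still needed.
Take 230 from S28 at 180 → need 210 more.
Take 140 from SH at 200 → need 70 more.
S18 at 230: take 70 of its 80 → requirement met.
SL: unused.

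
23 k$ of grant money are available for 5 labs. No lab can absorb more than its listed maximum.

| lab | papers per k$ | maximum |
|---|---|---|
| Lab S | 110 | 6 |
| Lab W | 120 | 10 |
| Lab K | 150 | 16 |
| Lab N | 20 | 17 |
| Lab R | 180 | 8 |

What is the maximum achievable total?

Rank by papers per k$: Lab R 180 > Lab K 150 > Lab W 120 > Lab S 110 > Lab N 20.
Give Lab R 8 to hit its cap of 8 ; 15 left.
Only 15 left; Lab K takes them to reach 15.
Total = 150×15 + 180×8 = 3690.

3690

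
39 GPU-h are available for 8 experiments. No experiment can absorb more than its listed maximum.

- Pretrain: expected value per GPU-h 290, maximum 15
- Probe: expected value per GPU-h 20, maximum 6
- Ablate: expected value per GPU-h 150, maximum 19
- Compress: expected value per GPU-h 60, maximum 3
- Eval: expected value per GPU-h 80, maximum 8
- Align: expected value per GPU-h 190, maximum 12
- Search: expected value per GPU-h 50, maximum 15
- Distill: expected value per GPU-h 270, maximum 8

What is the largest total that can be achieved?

Highest expected value per GPU-h first: Pretrain 290 > Distill 270 > Align 190 > Ablate 150 > Eval 80 > Compress 60 > Search 50 > Probe 20.
Pretrain: +15 to 15 (cap) ; 24 left.
Distill takes 8 to reach its cap of 8 ; 16 left.
Give Align 12 to hit its cap of 12 ; 4 left.
Ablate: +4 (room for 19) → 4. Pool exhausted.
Total = 290×15 + 150×4 + 190×12 + 270×8 = 9390.

9390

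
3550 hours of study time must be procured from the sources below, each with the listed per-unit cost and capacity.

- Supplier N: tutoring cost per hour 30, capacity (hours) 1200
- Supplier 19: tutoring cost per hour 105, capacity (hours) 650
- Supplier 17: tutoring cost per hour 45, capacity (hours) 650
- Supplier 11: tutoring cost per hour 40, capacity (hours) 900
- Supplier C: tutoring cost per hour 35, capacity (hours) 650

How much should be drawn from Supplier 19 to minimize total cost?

Fill from the cheapest source first.
Supplier N (30): use full 1200 ; 2350 hours to go.
Supplier C at 35: take all 650 hours ; 1700 still needed.
Take 900 from Supplier 11 at 40 ; need 800 more.
Supplier 17 (45): use full 650 ; 150 hours to go.
Take 150 from Supplier 19 at 105 to finish.

150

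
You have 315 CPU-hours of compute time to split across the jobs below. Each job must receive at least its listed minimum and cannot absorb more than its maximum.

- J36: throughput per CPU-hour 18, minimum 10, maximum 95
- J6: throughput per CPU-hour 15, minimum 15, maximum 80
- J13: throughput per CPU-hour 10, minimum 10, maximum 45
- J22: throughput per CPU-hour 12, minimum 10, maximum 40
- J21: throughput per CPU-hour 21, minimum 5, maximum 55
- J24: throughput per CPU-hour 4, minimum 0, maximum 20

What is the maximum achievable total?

4995

Meeting every minimum uses 10+15+10+10+5+0 = 50 CPU-hours, leaving 265.
Order the jobs by throughput per CPU-hour: J21 21 > J36 18 > J6 15 > J22 12 > J13 10 > J24 4.
J21 takes 50 more to reach its cap of 55 — 215 left.
Give J36 85 more to hit its cap of 95 — 130 left.
J6 takes 65 more to reach its cap of 80 — 65 left.
Give J22 30 more to hit its cap of 40 — 35 left.
Give J13 35 more to hit its cap of 45 — 0 left.
Total = 18×95 + 15×80 + 10×45 + 12×40 + 21×55 = 4995.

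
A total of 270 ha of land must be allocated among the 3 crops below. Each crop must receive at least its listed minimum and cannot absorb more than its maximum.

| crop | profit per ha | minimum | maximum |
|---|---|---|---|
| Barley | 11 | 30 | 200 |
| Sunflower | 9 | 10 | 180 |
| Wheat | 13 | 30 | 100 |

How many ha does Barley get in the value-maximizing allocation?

Meeting every minimum uses 30+10+30 = 70 ha, leaving 200.
Order the crops by profit per ha: Wheat 13 > Barley 11 > Sunflower 9.
Wheat: +70 to 100 (cap) → 130 left.
Only 130 left; Barley takes them to reach 160.

160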